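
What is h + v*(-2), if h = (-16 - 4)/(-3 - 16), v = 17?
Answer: -626/19 ≈ -32.947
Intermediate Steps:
h = 20/19 (h = -20/(-19) = -20*(-1/19) = 20/19 ≈ 1.0526)
h + v*(-2) = 20/19 + 17*(-2) = 20/19 - 34 = -626/19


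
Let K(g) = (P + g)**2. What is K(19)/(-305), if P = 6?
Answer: -125/61 ≈ -2.0492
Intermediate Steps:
K(g) = (6 + g)**2
K(19)/(-305) = (6 + 19)**2/(-305) = 25**2*(-1/305) = 625*(-1/305) = -125/61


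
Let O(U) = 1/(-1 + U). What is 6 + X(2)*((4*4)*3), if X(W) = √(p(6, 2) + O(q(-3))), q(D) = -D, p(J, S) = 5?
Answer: 6 + 24*√22 ≈ 118.57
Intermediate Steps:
X(W) = √22/2 (X(W) = √(5 + 1/(-1 - 1*(-3))) = √(5 + 1/(-1 + 3)) = √(5 + 1/2) = √(5 + ½) = √(11/2) = √22/2)
6 + X(2)*((4*4)*3) = 6 + (√22/2)*((4*4)*3) = 6 + (√22/2)*(16*3) = 6 + (√22/2)*48 = 6 + 24*√22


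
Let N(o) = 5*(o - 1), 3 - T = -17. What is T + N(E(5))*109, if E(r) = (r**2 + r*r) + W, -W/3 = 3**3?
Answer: -17420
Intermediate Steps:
W = -81 (W = -3*3**3 = -3*27 = -81)
T = 20 (T = 3 - 1*(-17) = 3 + 17 = 20)
E(r) = -81 + 2*r**2 (E(r) = (r**2 + r*r) - 81 = (r**2 + r**2) - 81 = 2*r**2 - 81 = -81 + 2*r**2)
N(o) = -5 + 5*o (N(o) = 5*(-1 + o) = -5 + 5*o)
T + N(E(5))*109 = 20 + (-5 + 5*(-81 + 2*5**2))*109 = 20 + (-5 + 5*(-81 + 2*25))*109 = 20 + (-5 + 5*(-81 + 50))*109 = 20 + (-5 + 5*(-31))*109 = 20 + (-5 - 155)*109 = 20 - 160*109 = 20 - 17440 = -17420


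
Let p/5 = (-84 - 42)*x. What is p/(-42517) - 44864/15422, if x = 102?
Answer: -38452/27511 ≈ -1.3977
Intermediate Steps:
p = -64260 (p = 5*((-84 - 42)*102) = 5*(-126*102) = 5*(-12852) = -64260)
p/(-42517) - 44864/15422 = -64260/(-42517) - 44864/15422 = -64260*(-1/42517) - 44864*1/15422 = 3780/2501 - 32/11 = -38452/27511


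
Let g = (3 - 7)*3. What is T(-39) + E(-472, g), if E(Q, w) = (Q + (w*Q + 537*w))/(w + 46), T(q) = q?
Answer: -1289/17 ≈ -75.823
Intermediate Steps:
g = -12 (g = -4*3 = -12)
E(Q, w) = (Q + 537*w + Q*w)/(46 + w) (E(Q, w) = (Q + (Q*w + 537*w))/(46 + w) = (Q + (537*w + Q*w))/(46 + w) = (Q + 537*w + Q*w)/(46 + w))
T(-39) + E(-472, g) = -39 + (-472 + 537*(-12) - 472*(-12))/(46 - 12) = -39 + (-472 - 6444 + 5664)/34 = -39 + (1/34)*(-1252) = -39 - 626/17 = -1289/17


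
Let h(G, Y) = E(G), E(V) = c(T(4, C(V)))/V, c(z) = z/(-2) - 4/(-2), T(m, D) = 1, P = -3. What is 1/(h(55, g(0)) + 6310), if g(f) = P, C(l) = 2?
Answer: 110/694103 ≈ 0.00015848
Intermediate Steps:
g(f) = -3
c(z) = 2 - z/2 (c(z) = z*(-1/2) - 4*(-1/2) = -z/2 + 2 = 2 - z/2)
E(V) = 3/(2*V) (E(V) = (2 - 1/2*1)/V = (2 - 1/2)/V = 3/(2*V))
h(G, Y) = 3/(2*G)
1/(h(55, g(0)) + 6310) = 1/((3/2)/55 + 6310) = 1/((3/2)*(1/55) + 6310) = 1/(3/110 + 6310) = 1/(694103/110) = 110/694103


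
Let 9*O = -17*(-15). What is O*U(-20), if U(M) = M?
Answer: -1700/3 ≈ -566.67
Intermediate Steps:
O = 85/3 (O = (-17*(-15))/9 = (1/9)*255 = 85/3 ≈ 28.333)
O*U(-20) = (85/3)*(-20) = -1700/3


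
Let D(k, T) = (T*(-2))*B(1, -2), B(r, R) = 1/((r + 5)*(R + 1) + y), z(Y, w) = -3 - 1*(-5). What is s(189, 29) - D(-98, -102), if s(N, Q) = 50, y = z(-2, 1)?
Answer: 101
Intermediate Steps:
z(Y, w) = 2 (z(Y, w) = -3 + 5 = 2)
y = 2
B(r, R) = 1/(2 + (1 + R)*(5 + r)) (B(r, R) = 1/((r + 5)*(R + 1) + 2) = 1/((5 + r)*(1 + R) + 2) = 1/((1 + R)*(5 + r) + 2) = 1/(2 + (1 + R)*(5 + r)))
D(k, T) = T/2 (D(k, T) = (T*(-2))/(7 + 1 + 5*(-2) - 2*1) = (-2*T)/(7 + 1 - 10 - 2) = -2*T/(-4) = -2*T*(-¼) = T/2)
s(189, 29) - D(-98, -102) = 50 - (-102)/2 = 50 - 1*(-51) = 50 + 51 = 101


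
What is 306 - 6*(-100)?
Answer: 906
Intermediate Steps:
306 - 6*(-100) = 306 - 1*(-600) = 306 + 600 = 906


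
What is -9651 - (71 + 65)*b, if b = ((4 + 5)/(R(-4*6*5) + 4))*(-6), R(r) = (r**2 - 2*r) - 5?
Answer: -141273645/14639 ≈ -9650.5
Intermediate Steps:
R(r) = -5 + r**2 - 2*r
b = -54/14639 (b = ((4 + 5)/((-5 + (-4*6*5)**2 - 2*(-4*6)*5) + 4))*(-6) = (9/((-5 + (-24*5)**2 - (-48)*5) + 4))*(-6) = (9/((-5 + (-120)**2 - 2*(-120)) + 4))*(-6) = (9/((-5 + 14400 + 240) + 4))*(-6) = (9/(14635 + 4))*(-6) = (9/14639)*(-6) = -54/14639 ≈ -0.0036888)
-9651 - (71 + 65)*b = -9651 - (71 + 65)*(-54)/14639 = -9651 - 136*(-54)/14639 = -9651 - 1*(-7344/14639) = -9651 + 7344/14639 = -141273645/14639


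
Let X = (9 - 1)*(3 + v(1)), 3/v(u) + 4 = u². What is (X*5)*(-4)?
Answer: -320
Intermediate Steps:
v(u) = 3/(-4 + u²)
X = 16 (X = (9 - 1)*(3 + 3/(-4 + 1²)) = 8*(3 + 3/(-4 + 1)) = 8*(3 + 3/(-3)) = 8*(3 + 3*(-⅓)) = 8*(3 - 1) = 8*2 = 16)
(X*5)*(-4) = (16*5)*(-4) = 80*(-4) = -320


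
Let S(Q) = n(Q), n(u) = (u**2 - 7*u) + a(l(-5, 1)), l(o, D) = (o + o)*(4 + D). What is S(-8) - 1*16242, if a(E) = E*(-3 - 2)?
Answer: -15872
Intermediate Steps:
l(o, D) = 2*o*(4 + D) (l(o, D) = (2*o)*(4 + D) = 2*o*(4 + D))
a(E) = -5*E (a(E) = E*(-5) = -5*E)
n(u) = 250 + u**2 - 7*u (n(u) = (u**2 - 7*u) - 10*(-5)*(4 + 1) = (u**2 - 7*u) - 10*(-5)*5 = (u**2 - 7*u) - 5*(-50) = (u**2 - 7*u) + 250 = 250 + u**2 - 7*u)
S(Q) = 250 + Q**2 - 7*Q
S(-8) - 1*16242 = (250 + (-8)**2 - 7*(-8)) - 1*16242 = (250 + 64 + 56) - 16242 = 370 - 16242 = -15872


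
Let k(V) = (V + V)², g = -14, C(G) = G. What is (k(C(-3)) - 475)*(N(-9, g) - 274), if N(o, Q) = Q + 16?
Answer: 119408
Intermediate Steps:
N(o, Q) = 16 + Q
k(V) = 4*V² (k(V) = (2*V)² = 4*V²)
(k(C(-3)) - 475)*(N(-9, g) - 274) = (4*(-3)² - 475)*((16 - 14) - 274) = (4*9 - 475)*(2 - 274) = (36 - 475)*(-272) = -439*(-272) = 119408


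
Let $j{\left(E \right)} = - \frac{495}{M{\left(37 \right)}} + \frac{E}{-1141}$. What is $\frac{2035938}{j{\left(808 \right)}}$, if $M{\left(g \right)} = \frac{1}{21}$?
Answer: $- \frac{2323005258}{11861503} \approx -195.84$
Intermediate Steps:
$M{\left(g \right)} = \frac{1}{21}$
$j{\left(E \right)} = -10395 - \frac{E}{1141}$ ($j{\left(E \right)} = - 495 \frac{1}{\frac{1}{21}} + \frac{E}{-1141} = \left(-495\right) 21 + E \left(- \frac{1}{1141}\right) = -10395 - \frac{E}{1141}$)
$\frac{2035938}{j{\left(808 \right)}} = \frac{2035938}{-10395 - \frac{808}{1141}} = \frac{2035938}{- \frac{11861503}{1141}} = 2035938 \left(- \frac{1141}{11861503}\right) = - \frac{2323005258}{11861503}$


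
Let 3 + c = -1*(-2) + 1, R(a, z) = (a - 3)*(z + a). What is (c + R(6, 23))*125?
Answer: 10875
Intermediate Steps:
R(a, z) = (-3 + a)*(a + z)
c = 0 (c = -3 + (-1*(-2) + 1) = -3 + (2 + 1) = -3 + 3 = 0)
(c + R(6, 23))*125 = (0 + (6² - 3*6 - 3*23 + 6*23))*125 = (0 + (36 - 18 - 69 + 138))*125 = (0 + 87)*125 = 87*125 = 10875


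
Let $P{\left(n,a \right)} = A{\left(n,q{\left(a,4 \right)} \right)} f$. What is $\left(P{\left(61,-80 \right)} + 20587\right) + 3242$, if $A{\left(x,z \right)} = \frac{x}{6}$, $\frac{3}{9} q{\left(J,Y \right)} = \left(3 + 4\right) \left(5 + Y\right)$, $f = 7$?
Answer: $\frac{143401}{6} \approx 23900.0$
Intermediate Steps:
$q{\left(J,Y \right)} = 105 + 21 Y$ ($q{\left(J,Y \right)} = 3 \left(3 + 4\right) \left(5 + Y\right) = 3 \cdot 7 \left(5 + Y\right) = 3 \left(35 + 7 Y\right) = 105 + 21 Y$)
$A{\left(x,z \right)} = \frac{x}{6}$ ($A{\left(x,z \right)} = x \frac{1}{6} = \frac{x}{6}$)
$P{\left(n,a \right)} = \frac{7 n}{6}$ ($P{\left(n,a \right)} = \frac{n}{6} \cdot 7 = \frac{7 n}{6}$)
$\left(P{\left(61,-80 \right)} + 20587\right) + 3242 = \left(\frac{7}{6} \cdot 61 + 20587\right) + 3242 = \left(\frac{427}{6} + 20587\right) + 3242 = \frac{123949}{6} + 3242 = \frac{143401}{6}$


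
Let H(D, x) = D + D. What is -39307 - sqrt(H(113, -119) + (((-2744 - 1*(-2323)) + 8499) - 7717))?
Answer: -39307 - sqrt(587) ≈ -39331.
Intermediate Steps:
H(D, x) = 2*D
-39307 - sqrt(H(113, -119) + (((-2744 - 1*(-2323)) + 8499) - 7717)) = -39307 - sqrt(2*113 + (((-2744 - 1*(-2323)) + 8499) - 7717)) = -39307 - sqrt(226 + (((-2744 + 2323) + 8499) - 7717)) = -39307 - sqrt(226 + ((-421 + 8499) - 7717)) = -39307 - sqrt(226 + (8078 - 7717)) = -39307 - sqrt(226 + 361) = -39307 - sqrt(587)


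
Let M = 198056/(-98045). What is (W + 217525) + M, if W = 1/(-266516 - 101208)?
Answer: 7842464666096911/36053499580 ≈ 2.1752e+5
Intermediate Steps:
M = -198056/98045 (M = 198056*(-1/98045) = -198056/98045 ≈ -2.0201)
W = -1/367724 (W = 1/(-367724) = -1/367724 ≈ -2.7194e-6)
(W + 217525) + M = (-1/367724 + 217525) - 198056/98045 = 79989163099/367724 - 198056/98045 = 7842464666096911/36053499580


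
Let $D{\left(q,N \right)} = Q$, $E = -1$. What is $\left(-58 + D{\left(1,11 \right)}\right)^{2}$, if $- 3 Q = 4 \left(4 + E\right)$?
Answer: $3844$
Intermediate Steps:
$Q = -4$ ($Q = - \frac{4 \left(4 - 1\right)}{3} = - \frac{4 \cdot 3}{3} = \left(- \frac{1}{3}\right) 12 = -4$)
$D{\left(q,N \right)} = -4$
$\left(-58 + D{\left(1,11 \right)}\right)^{2} = \left(-58 - 4\right)^{2} = \left(-62\right)^{2} = 3844$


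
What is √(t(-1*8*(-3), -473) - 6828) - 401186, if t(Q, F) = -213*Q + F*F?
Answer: -401186 + √211789 ≈ -4.0073e+5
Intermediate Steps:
t(Q, F) = F² - 213*Q (t(Q, F) = -213*Q + F² = F² - 213*Q)
√(t(-1*8*(-3), -473) - 6828) - 401186 = √(((-473)² - 213*(-1*8)*(-3)) - 6828) - 401186 = √((223729 - (-1704)*(-3)) - 6828) - 401186 = √((223729 - 213*24) - 6828) - 401186 = √((223729 - 5112) - 6828) - 401186 = √(218617 - 6828) - 401186 = √211789 - 401186 = -401186 + √211789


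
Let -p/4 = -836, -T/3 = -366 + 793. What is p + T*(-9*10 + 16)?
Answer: 98138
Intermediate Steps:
T = -1281 (T = -3*(-366 + 793) = -3*427 = -1281)
p = 3344 (p = -4*(-836) = 3344)
p + T*(-9*10 + 16) = 3344 - 1281*(-9*10 + 16) = 3344 - 1281*(-90 + 16) = 3344 - 1281*(-74) = 3344 + 94794 = 98138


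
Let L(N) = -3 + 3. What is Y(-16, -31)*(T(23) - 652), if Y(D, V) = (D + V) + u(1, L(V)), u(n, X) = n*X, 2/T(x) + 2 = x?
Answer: 643430/21 ≈ 30640.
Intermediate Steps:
L(N) = 0
T(x) = 2/(-2 + x)
u(n, X) = X*n
Y(D, V) = D + V (Y(D, V) = (D + V) + 0*1 = (D + V) + 0 = D + V)
Y(-16, -31)*(T(23) - 652) = (-16 - 31)*(2/(-2 + 23) - 652) = -47*(2/21 - 652) = -47*(-13690/21) = 643430/21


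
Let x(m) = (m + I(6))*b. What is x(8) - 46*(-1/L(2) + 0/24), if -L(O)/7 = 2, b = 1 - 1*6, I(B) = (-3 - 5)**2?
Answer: -2543/7 ≈ -363.29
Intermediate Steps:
I(B) = 64 (I(B) = (-8)**2 = 64)
b = -5 (b = 1 - 6 = -5)
L(O) = -14 (L(O) = -7*2 = -14)
x(m) = -320 - 5*m (x(m) = (m + 64)*(-5) = (64 + m)*(-5) = -320 - 5*m)
x(8) - 46*(-1/L(2) + 0/24) = (-320 - 5*8) - 46*(-1/(-14) + 0/24) = (-320 - 40) - 46*(-1*(-1/14) + 0*(1/24)) = -360 - 46*(1/14 + 0) = -360 - 46*1/14 = -360 - 23/7 = -2543/7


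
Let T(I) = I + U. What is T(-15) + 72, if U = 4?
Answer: 61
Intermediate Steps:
T(I) = 4 + I (T(I) = I + 4 = 4 + I)
T(-15) + 72 = (4 - 15) + 72 = -11 + 72 = 61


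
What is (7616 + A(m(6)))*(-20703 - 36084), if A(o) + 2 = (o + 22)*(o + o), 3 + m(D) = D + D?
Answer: -464063364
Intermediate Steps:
m(D) = -3 + 2*D (m(D) = -3 + (D + D) = -3 + 2*D)
A(o) = -2 + 2*o*(22 + o) (A(o) = -2 + (o + 22)*(o + o) = -2 + (22 + o)*(2*o) = -2 + 2*o*(22 + o))
(7616 + A(m(6)))*(-20703 - 36084) = (7616 + (-2 + 2*(-3 + 2*6)² + 44*(-3 + 2*6)))*(-20703 - 36084) = (7616 + (-2 + 2*(-3 + 12)² + 44*(-3 + 12)))*(-56787) = (7616 + (-2 + 2*9² + 44*9))*(-56787) = (7616 + (-2 + 2*81 + 396))*(-56787) = (7616 + (-2 + 162 + 396))*(-56787) = (7616 + 556)*(-56787) = 8172*(-56787) = -464063364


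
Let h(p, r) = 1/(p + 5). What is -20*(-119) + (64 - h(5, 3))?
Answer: 24439/10 ≈ 2443.9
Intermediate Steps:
h(p, r) = 1/(5 + p)
-20*(-119) + (64 - h(5, 3)) = -20*(-119) + (64 - 1/(5 + 5)) = 2380 + (64 - 1/10) = 2380 + (64 - 1*⅒) = 2380 + (64 - ⅒) = 2380 + 639/10 = 24439/10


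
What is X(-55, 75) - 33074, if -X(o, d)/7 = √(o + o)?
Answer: -33074 - 7*I*√110 ≈ -33074.0 - 73.417*I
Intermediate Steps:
X(o, d) = -7*√2*√o (X(o, d) = -7*√(o + o) = -7*√2*√o)
X(-55, 75) - 33074 = -7*√2*√(-55) - 33074 = -7*√2*I*√55 - 33074 = -7*I*√110 - 33074 = -33074 - 7*I*√110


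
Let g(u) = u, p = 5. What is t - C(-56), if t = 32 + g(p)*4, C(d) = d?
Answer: 108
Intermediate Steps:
t = 52 (t = 32 + 5*4 = 32 + 20 = 52)
t - C(-56) = 52 - 1*(-56) = 52 + 56 = 108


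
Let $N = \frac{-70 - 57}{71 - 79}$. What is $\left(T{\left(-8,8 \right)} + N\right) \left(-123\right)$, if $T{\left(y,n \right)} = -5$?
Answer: $- \frac{10701}{8} \approx -1337.6$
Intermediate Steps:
$N = \frac{127}{8}$ ($N = - \frac{127}{-8} = \left(-127\right) \left(- \frac{1}{8}\right) = \frac{127}{8} \approx 15.875$)
$\left(T{\left(-8,8 \right)} + N\right) \left(-123\right) = \left(-5 + \frac{127}{8}\right) \left(-123\right) = \frac{87}{8} \left(-123\right) = - \frac{10701}{8}$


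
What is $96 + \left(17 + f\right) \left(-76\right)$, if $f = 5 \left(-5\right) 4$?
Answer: $6404$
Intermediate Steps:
$f = -100$ ($f = \left(-25\right) 4 = -100$)
$96 + \left(17 + f\right) \left(-76\right) = 96 + \left(17 - 100\right) \left(-76\right) = 96 - -6308 = 96 + 6308 = 6404$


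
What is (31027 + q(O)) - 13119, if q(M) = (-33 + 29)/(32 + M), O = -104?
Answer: 322345/18 ≈ 17908.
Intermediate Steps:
q(M) = -4/(32 + M)
(31027 + q(O)) - 13119 = (31027 - 4/(32 - 104)) - 13119 = (31027 - 4/(-72)) - 13119 = (31027 - 4*(-1/72)) - 13119 = (31027 + 1/18) - 13119 = 558487/18 - 13119 = 322345/18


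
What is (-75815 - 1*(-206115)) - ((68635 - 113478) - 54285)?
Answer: 229428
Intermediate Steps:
(-75815 - 1*(-206115)) - ((68635 - 113478) - 54285) = (-75815 + 206115) - (-44843 - 54285) = 130300 - 1*(-99128) = 130300 + 99128 = 229428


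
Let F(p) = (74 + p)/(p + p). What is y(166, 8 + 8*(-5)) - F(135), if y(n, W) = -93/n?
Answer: -14951/11205 ≈ -1.3343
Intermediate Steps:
F(p) = (74 + p)/(2*p) (F(p) = (74 + p)/((2*p)) = (74 + p)*(1/(2*p)) = (74 + p)/(2*p))
y(166, 8 + 8*(-5)) - F(135) = -93/166 - (74 + 135)/(2*135) = -93*1/166 - 209/(2*135) = -93/166 - 1*209/270 = -93/166 - 209/270 = -14951/11205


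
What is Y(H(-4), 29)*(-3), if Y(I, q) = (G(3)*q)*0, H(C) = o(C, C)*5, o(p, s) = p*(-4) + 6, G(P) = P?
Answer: 0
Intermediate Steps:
o(p, s) = 6 - 4*p (o(p, s) = -4*p + 6 = 6 - 4*p)
H(C) = 30 - 20*C (H(C) = (6 - 4*C)*5 = 30 - 20*C)
Y(I, q) = 0 (Y(I, q) = (3*q)*0 = 0)
Y(H(-4), 29)*(-3) = 0*(-3) = 0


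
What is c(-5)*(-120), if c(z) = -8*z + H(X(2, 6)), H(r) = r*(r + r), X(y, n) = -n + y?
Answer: -8640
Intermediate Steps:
X(y, n) = y - n
H(r) = 2*r² (H(r) = r*(2*r) = 2*r²)
c(z) = 32 - 8*z (c(z) = -8*z + 2*(2 - 1*6)² = -8*z + 2*(2 - 6)² = -8*z + 2*(-4)² = -8*z + 2*16 = -8*z + 32 = 32 - 8*z)
c(-5)*(-120) = (32 - 8*(-5))*(-120) = (32 + 40)*(-120) = 72*(-120) = -8640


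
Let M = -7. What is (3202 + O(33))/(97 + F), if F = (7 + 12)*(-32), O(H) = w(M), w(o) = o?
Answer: -3195/511 ≈ -6.2524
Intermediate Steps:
O(H) = -7
F = -608 (F = 19*(-32) = -608)
(3202 + O(33))/(97 + F) = (3202 - 7)/(97 - 608) = 3195/(-511) = 3195*(-1/511) = -3195/511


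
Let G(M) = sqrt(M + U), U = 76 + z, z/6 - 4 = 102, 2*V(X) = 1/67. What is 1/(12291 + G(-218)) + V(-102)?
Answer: 152715181/20243137058 - sqrt(494)/151068187 ≈ 0.0075439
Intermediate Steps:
V(X) = 1/134 (V(X) = (1/2)/67 = (1/2)*(1/67) = 1/134)
z = 636 (z = 24 + 6*102 = 24 + 612 = 636)
U = 712 (U = 76 + 636 = 712)
G(M) = sqrt(712 + M) (G(M) = sqrt(M + 712) = sqrt(712 + M))
1/(12291 + G(-218)) + V(-102) = 1/(12291 + sqrt(712 - 218)) + 1/134 = 1/(12291 + sqrt(494)) + 1/134 = 1/134 + 1/(12291 + sqrt(494))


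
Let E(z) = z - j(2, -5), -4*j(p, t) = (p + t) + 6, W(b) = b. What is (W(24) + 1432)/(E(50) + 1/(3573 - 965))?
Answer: 3797248/132357 ≈ 28.689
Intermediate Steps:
j(p, t) = -3/2 - p/4 - t/4 (j(p, t) = -((p + t) + 6)/4 = -(6 + p + t)/4 = -3/2 - p/4 - t/4)
E(z) = ¾ + z (E(z) = z - (-3/2 - ¼*2 - ¼*(-5)) = z - (-3/2 - ½ + 5/4) = z - 1*(-¾) = z + ¾ = ¾ + z)
(W(24) + 1432)/(E(50) + 1/(3573 - 965)) = (24 + 1432)/((¾ + 50) + 1/(3573 - 965)) = 1456/(203/4 + 1/2608) = 1456/(132357/2608) = 1456*(2608/132357) = 3797248/132357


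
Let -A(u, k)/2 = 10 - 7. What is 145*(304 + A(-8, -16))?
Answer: 43210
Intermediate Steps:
A(u, k) = -6 (A(u, k) = -2*(10 - 7) = -2*3 = -6)
145*(304 + A(-8, -16)) = 145*(304 - 6) = 145*298 = 43210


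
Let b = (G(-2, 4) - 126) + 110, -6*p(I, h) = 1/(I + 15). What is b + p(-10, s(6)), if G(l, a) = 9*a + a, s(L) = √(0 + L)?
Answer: 719/30 ≈ 23.967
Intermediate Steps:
s(L) = √L
G(l, a) = 10*a
p(I, h) = -1/(6*(15 + I)) (p(I, h) = -1/(6*(I + 15)) = -1/(6*(15 + I)))
b = 24 (b = (10*4 - 126) + 110 = (40 - 126) + 110 = -86 + 110 = 24)
b + p(-10, s(6)) = 24 - 1/(90 + 6*(-10)) = 24 - 1/(90 - 60) = 24 - 1/30 = 719/30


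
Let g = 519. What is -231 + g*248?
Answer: 128481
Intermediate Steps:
-231 + g*248 = -231 + 519*248 = -231 + 128712 = 128481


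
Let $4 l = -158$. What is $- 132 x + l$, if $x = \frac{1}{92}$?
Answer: $- \frac{1883}{46} \approx -40.935$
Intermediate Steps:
$l = - \frac{79}{2}$ ($l = \frac{1}{4} \left(-158\right) = - \frac{79}{2} \approx -39.5$)
$x = \frac{1}{92} \approx 0.01087$
$- 132 x + l = \left(-132\right) \frac{1}{92} - \frac{79}{2} = - \frac{33}{23} - \frac{79}{2} = - \frac{1883}{46}$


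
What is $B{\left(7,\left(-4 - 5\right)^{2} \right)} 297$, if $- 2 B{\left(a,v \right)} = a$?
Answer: $- \frac{2079}{2} \approx -1039.5$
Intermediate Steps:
$B{\left(a,v \right)} = - \frac{a}{2}$
$B{\left(7,\left(-4 - 5\right)^{2} \right)} 297 = \left(- \frac{1}{2}\right) 7 \cdot 297 = \left(- \frac{7}{2}\right) 297 = - \frac{2079}{2}$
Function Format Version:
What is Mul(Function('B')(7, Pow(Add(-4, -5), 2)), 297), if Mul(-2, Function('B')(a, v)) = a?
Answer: Rational(-2079, 2) ≈ -1039.5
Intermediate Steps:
Function('B')(a, v) = Mul(Rational(-1, 2), a)
Mul(Function('B')(7, Pow(Add(-4, -5), 2)), 297) = Mul(Mul(Rational(-1, 2), 7), 297) = Mul(Rational(-7, 2), 297) = Rational(-2079, 2)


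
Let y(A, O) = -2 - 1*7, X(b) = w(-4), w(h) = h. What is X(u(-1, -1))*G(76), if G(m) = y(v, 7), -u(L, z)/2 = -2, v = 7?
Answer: 36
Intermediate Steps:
u(L, z) = 4 (u(L, z) = -2*(-2) = 4)
X(b) = -4
y(A, O) = -9 (y(A, O) = -2 - 7 = -9)
G(m) = -9
X(u(-1, -1))*G(76) = -4*(-9) = 36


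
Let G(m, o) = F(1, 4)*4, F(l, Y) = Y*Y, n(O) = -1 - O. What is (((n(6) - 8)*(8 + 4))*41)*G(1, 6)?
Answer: -472320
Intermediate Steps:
F(l, Y) = Y²
G(m, o) = 64 (G(m, o) = 4²*4 = 16*4 = 64)
(((n(6) - 8)*(8 + 4))*41)*G(1, 6) = ((((-1 - 1*6) - 8)*(8 + 4))*41)*64 = ((((-1 - 6) - 8)*12)*41)*64 = (((-7 - 8)*12)*41)*64 = (-15*12*41)*64 = -180*41*64 = -7380*64 = -472320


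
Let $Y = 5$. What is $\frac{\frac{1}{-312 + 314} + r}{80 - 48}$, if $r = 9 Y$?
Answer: $\frac{91}{64} \approx 1.4219$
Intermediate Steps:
$r = 45$ ($r = 9 \cdot 5 = 45$)
$\frac{\frac{1}{-312 + 314} + r}{80 - 48} = \frac{\frac{1}{-312 + 314} + 45}{80 - 48} = \frac{\frac{1}{2} + 45}{32} = \left(\frac{1}{2} + 45\right) \frac{1}{32} = \frac{91}{2} \cdot \frac{1}{32} = \frac{91}{64}$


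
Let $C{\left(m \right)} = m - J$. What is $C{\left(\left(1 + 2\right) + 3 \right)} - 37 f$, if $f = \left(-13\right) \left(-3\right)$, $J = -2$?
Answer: $-1435$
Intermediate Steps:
$C{\left(m \right)} = 2 + m$ ($C{\left(m \right)} = m - -2 = m + 2 = 2 + m$)
$f = 39$
$C{\left(\left(1 + 2\right) + 3 \right)} - 37 f = \left(2 + \left(\left(1 + 2\right) + 3\right)\right) - 1443 = \left(2 + \left(3 + 3\right)\right) - 1443 = \left(2 + 6\right) - 1443 = 8 - 1443 = -1435$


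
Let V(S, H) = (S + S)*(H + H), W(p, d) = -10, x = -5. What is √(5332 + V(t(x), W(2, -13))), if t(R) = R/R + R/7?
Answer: 2*√65177/7 ≈ 72.942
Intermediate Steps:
t(R) = 1 + R/7 (t(R) = 1 + R*(⅐) = 1 + R/7)
V(S, H) = 4*H*S (V(S, H) = (2*S)*(2*H) = 4*H*S)
√(5332 + V(t(x), W(2, -13))) = √(5332 + 4*(-10)*(1 + (⅐)*(-5))) = √(5332 + 4*(-10)*(1 - 5/7)) = √(5332 + 4*(-10)*(2/7)) = √(5332 - 80/7) = √(37244/7) = 2*√65177/7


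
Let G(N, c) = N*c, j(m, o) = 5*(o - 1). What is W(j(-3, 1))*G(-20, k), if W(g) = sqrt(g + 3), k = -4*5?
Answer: 400*sqrt(3) ≈ 692.82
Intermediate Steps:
j(m, o) = -5 + 5*o (j(m, o) = 5*(-1 + o) = -5 + 5*o)
k = -20
W(g) = sqrt(3 + g)
W(j(-3, 1))*G(-20, k) = sqrt(3 + (-5 + 5*1))*(-20*(-20)) = sqrt(3 + (-5 + 5))*400 = sqrt(3 + 0)*400 = sqrt(3)*400 = 400*sqrt(3)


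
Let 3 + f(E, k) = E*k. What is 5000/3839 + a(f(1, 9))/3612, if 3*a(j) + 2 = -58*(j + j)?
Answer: 25750189/20799702 ≈ 1.2380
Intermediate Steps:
f(E, k) = -3 + E*k
a(j) = -⅔ - 116*j/3 (a(j) = -⅔ + (-58*(j + j))/3 = -⅔ + (-116*j)/3 = -⅔ - 116*j/3)
5000/3839 + a(f(1, 9))/3612 = 5000/3839 + (-⅔ - 116*(-3 + 1*9)/3)/3612 = 5000*(1/3839) + (-⅔ - 116*(-3 + 9)/3)*(1/3612) = 5000/3839 + (-⅔ - 116/3*6)*(1/3612) = 5000/3839 + (-⅔ - 232)*(1/3612) = 5000/3839 - 698/3*1/3612 = 5000/3839 - 349/5418 = 25750189/20799702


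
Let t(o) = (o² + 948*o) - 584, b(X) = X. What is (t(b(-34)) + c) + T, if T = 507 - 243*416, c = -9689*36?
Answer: -481045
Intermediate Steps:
c = -348804
T = -100581 (T = 507 - 101088 = -100581)
t(o) = -584 + o² + 948*o
(t(b(-34)) + c) + T = ((-584 + (-34)² + 948*(-34)) - 348804) - 100581 = ((-584 + 1156 - 32232) - 348804) - 100581 = (-31660 - 348804) - 100581 = -380464 - 100581 = -481045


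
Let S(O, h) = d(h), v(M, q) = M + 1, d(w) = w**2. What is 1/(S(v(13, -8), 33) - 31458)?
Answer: -1/30369 ≈ -3.2928e-5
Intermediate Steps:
v(M, q) = 1 + M
S(O, h) = h**2
1/(S(v(13, -8), 33) - 31458) = 1/(33**2 - 31458) = 1/(1089 - 31458) = 1/(-30369) = -1/30369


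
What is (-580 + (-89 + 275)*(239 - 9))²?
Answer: 1780840000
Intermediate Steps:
(-580 + (-89 + 275)*(239 - 9))² = (-580 + 186*230)² = (-580 + 42780)² = 42200² = 1780840000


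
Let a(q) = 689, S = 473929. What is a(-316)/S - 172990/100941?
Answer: -81915429361/47838867189 ≈ -1.7123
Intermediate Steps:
a(-316)/S - 172990/100941 = 689/473929 - 172990/100941 = -81915429361/47838867189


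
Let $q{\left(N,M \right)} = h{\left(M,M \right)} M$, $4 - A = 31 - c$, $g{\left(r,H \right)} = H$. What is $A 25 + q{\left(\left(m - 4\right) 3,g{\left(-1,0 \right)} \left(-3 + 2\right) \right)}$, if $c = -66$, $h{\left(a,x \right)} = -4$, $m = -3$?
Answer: $-2325$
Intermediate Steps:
$A = -93$ ($A = 4 - \left(31 - -66\right) = 4 - \left(31 + 66\right) = 4 - 97 = -93$)
$q{\left(N,M \right)} = - 4 M$
$A 25 + q{\left(\left(m - 4\right) 3,g{\left(-1,0 \right)} \left(-3 + 2\right) \right)} = \left(-93\right) 25 - 4 \cdot 0 \left(-3 + 2\right) = -2325 - 4 \cdot 0 \left(-1\right) = -2325 - 0 = -2325 + 0 = -2325$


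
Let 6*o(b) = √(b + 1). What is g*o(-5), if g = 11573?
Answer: 11573*I/3 ≈ 3857.7*I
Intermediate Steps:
o(b) = √(1 + b)/6 (o(b) = √(b + 1)/6 = √(1 + b)/6)
g*o(-5) = 11573*(√(1 - 5)/6) = 11573*(√(-4)/6) = 11573*((2*I)/6) = 11573*(I/3) = 11573*I/3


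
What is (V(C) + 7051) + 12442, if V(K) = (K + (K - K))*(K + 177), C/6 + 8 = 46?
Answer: 111833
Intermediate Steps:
C = 228 (C = -48 + 6*46 = -48 + 276 = 228)
V(K) = K*(177 + K) (V(K) = (K + 0)*(177 + K) = K*(177 + K))
(V(C) + 7051) + 12442 = (228*(177 + 228) + 7051) + 12442 = (228*405 + 7051) + 12442 = (92340 + 7051) + 12442 = 99391 + 12442 = 111833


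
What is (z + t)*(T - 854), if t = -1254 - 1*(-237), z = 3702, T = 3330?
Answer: 6648060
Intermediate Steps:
t = -1017 (t = -1254 + 237 = -1017)
(z + t)*(T - 854) = (3702 - 1017)*(3330 - 854) = 2685*2476 = 6648060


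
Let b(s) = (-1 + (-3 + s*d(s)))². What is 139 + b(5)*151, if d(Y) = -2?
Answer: 29735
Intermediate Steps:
b(s) = (-4 - 2*s)² (b(s) = (-1 + (-3 + s*(-2)))² = (-1 + (-3 - 2*s))² = (-4 - 2*s)²)
139 + b(5)*151 = 139 + (4*(2 + 5)²)*151 = 139 + (4*7²)*151 = 139 + (4*49)*151 = 139 + 196*151 = 139 + 29596 = 29735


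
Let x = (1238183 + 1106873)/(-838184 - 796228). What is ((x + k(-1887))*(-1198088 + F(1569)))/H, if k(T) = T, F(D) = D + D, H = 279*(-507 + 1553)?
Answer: 461023734184375/59622123951 ≈ 7732.4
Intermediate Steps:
H = 291834 (H = 279*1046 = 291834)
F(D) = 2*D
x = -586264/408603 (x = 2345056/(-1634412) = 2345056*(-1/1634412) = -586264/408603 ≈ -1.4348)
((x + k(-1887))*(-1198088 + F(1569)))/H = ((-586264/408603 - 1887)*(-1198088 + 2*1569))/291834 = -771620125*(-1198088 + 3138)/408603*(1/291834) = -771620125/408603*(-1194950)*(1/291834) = (922047468368750/408603)*(1/291834) = 461023734184375/59622123951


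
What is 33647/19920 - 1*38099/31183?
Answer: 290282321/621165360 ≈ 0.46732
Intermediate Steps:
33647/19920 - 1*38099/31183 = 33647*(1/19920) - 38099*1/31183 = 33647/19920 - 38099/31183 = 290282321/621165360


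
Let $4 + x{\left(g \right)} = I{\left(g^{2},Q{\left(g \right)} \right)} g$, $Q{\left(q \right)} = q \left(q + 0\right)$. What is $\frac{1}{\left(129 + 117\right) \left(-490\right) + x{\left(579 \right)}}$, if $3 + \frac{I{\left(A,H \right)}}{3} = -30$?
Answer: $- \frac{1}{177865} \approx -5.6222 \cdot 10^{-6}$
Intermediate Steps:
$Q{\left(q \right)} = q^{2}$ ($Q{\left(q \right)} = q q = q^{2}$)
$I{\left(A,H \right)} = -99$ ($I{\left(A,H \right)} = -9 + 3 \left(-30\right) = -9 - 90 = -99$)
$x{\left(g \right)} = -4 - 99 g$
$\frac{1}{\left(129 + 117\right) \left(-490\right) + x{\left(579 \right)}} = \frac{1}{\left(129 + 117\right) \left(-490\right) - 57325} = \frac{1}{246 \left(-490\right) - 57325} = \frac{1}{-120540 - 57325} = \frac{1}{-177865} = - \frac{1}{177865}$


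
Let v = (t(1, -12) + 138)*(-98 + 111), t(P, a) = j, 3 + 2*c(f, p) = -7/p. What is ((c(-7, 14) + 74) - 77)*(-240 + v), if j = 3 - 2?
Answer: -29773/4 ≈ -7443.3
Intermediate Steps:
j = 1
c(f, p) = -3/2 - 7/(2*p) (c(f, p) = -3/2 + (-7/p)/2 = -3/2 - 7/(2*p))
t(P, a) = 1
v = 1807 (v = (1 + 138)*(-98 + 111) = 139*13 = 1807)
((c(-7, 14) + 74) - 77)*(-240 + v) = (((1/2)*(-7 - 3*14)/14 + 74) - 77)*(-240 + 1807) = (((1/2)*(1/14)*(-7 - 42) + 74) - 77)*1567 = (((1/2)*(1/14)*(-49) + 74) - 77)*1567 = ((-7/4 + 74) - 77)*1567 = (289/4 - 77)*1567 = -19/4*1567 = -29773/4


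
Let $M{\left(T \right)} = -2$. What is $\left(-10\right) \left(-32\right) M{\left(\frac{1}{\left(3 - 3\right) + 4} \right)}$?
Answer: $-640$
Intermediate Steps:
$\left(-10\right) \left(-32\right) M{\left(\frac{1}{\left(3 - 3\right) + 4} \right)} = \left(-10\right) \left(-32\right) \left(-2\right) = 320 \left(-2\right) = -640$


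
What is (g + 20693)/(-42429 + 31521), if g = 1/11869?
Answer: -40934203/21577842 ≈ -1.8970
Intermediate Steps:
g = 1/11869 ≈ 8.4253e-5
(g + 20693)/(-42429 + 31521) = (1/11869 + 20693)/(-42429 + 31521) = (245605218/11869)/(-10908) = (245605218/11869)*(-1/10908) = -40934203/21577842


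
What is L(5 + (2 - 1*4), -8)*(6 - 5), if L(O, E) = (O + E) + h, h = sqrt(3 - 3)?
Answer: -5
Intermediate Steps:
h = 0 (h = sqrt(0) = 0)
L(O, E) = E + O (L(O, E) = (O + E) + 0 = (E + O) + 0 = E + O)
L(5 + (2 - 1*4), -8)*(6 - 5) = (-8 + (5 + (2 - 1*4)))*(6 - 5) = (-8 + (5 + (2 - 4)))*1 = (-8 + (5 - 2))*1 = (-8 + 3)*1 = -5*1 = -5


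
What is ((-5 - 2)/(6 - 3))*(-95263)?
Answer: 666841/3 ≈ 2.2228e+5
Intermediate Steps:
((-5 - 2)/(6 - 3))*(-95263) = -7/3*(-95263) = 666841/3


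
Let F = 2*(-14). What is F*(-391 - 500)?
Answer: 24948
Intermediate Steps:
F = -28
F*(-391 - 500) = -28*(-391 - 500) = -28*(-891) = 24948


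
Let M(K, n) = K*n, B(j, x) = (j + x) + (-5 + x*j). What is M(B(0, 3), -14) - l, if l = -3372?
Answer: 3400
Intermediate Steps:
B(j, x) = -5 + j + x + j*x (B(j, x) = (j + x) + (-5 + j*x) = -5 + j + x + j*x)
M(B(0, 3), -14) - l = (-5 + 0 + 3 + 0*3)*(-14) - 1*(-3372) = (-5 + 0 + 3 + 0)*(-14) + 3372 = -2*(-14) + 3372 = 28 + 3372 = 3400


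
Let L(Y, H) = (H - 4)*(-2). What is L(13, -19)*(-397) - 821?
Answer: -19083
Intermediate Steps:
L(Y, H) = 8 - 2*H (L(Y, H) = (-4 + H)*(-2) = 8 - 2*H)
L(13, -19)*(-397) - 821 = (8 - 2*(-19))*(-397) - 821 = (8 + 38)*(-397) - 821 = 46*(-397) - 821 = -18262 - 821 = -19083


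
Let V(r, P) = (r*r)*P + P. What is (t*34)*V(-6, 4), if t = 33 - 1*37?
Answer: -20128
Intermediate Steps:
t = -4 (t = 33 - 37 = -4)
V(r, P) = P + P*r**2 (V(r, P) = r**2*P + P = P*r**2 + P = P + P*r**2)
(t*34)*V(-6, 4) = (-4*34)*(4*(1 + (-6)**2)) = -544*(1 + 36) = -544*37 = -136*148 = -20128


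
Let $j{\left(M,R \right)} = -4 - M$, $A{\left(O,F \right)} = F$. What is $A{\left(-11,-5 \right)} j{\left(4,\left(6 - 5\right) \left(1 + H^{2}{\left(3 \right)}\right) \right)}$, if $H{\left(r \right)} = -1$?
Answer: $40$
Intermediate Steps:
$A{\left(-11,-5 \right)} j{\left(4,\left(6 - 5\right) \left(1 + H^{2}{\left(3 \right)}\right) \right)} = - 5 \left(-4 - 4\right) = \left(-5\right) \left(-8\right) = 40$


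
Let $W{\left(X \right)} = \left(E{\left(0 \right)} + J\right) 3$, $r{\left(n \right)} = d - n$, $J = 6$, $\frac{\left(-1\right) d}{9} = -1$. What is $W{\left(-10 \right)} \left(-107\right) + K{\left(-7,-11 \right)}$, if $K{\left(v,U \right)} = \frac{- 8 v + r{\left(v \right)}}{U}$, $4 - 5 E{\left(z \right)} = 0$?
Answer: $- \frac{120414}{55} \approx -2189.3$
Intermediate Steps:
$d = 9$ ($d = \left(-9\right) \left(-1\right) = 9$)
$E{\left(z \right)} = \frac{4}{5}$ ($E{\left(z \right)} = \frac{4}{5} - 0 = \frac{4}{5} + 0 = \frac{4}{5}$)
$r{\left(n \right)} = 9 - n$
$K{\left(v,U \right)} = \frac{9 - 9 v}{U}$ ($K{\left(v,U \right)} = \frac{- 8 v - \left(-9 + v\right)}{U} = \frac{9 - 9 v}{U}$)
$W{\left(X \right)} = \frac{102}{5}$ ($W{\left(X \right)} = \left(\frac{4}{5} + 6\right) 3 = \frac{34}{5} \cdot 3 = \frac{102}{5}$)
$W{\left(-10 \right)} \left(-107\right) + K{\left(-7,-11 \right)} = \frac{102}{5} \left(-107\right) + \frac{9 \left(1 - -7\right)}{-11} = - \frac{10914}{5} + 9 \left(- \frac{1}{11}\right) \left(1 + 7\right) = - \frac{10914}{5} + 9 \left(- \frac{1}{11}\right) 8 = - \frac{10914}{5} - \frac{72}{11} = - \frac{120414}{55}$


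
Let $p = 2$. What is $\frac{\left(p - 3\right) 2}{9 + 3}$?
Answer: $- \frac{1}{6} \approx -0.16667$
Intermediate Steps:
$\frac{\left(p - 3\right) 2}{9 + 3} = \frac{\left(2 - 3\right) 2}{9 + 3} = \frac{\left(2 - 3\right) 2}{12} = \left(-1\right) 2 \cdot \frac{1}{12} = \left(-2\right) \frac{1}{12} = - \frac{1}{6}$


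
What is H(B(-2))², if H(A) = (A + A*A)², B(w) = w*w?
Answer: 160000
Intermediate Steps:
B(w) = w²
H(A) = (A + A²)²
H(B(-2))² = (((-2)²)²*(1 + (-2)²)²)² = (4²*(1 + 4)²)² = (16*5²)² = (16*25)² = 400² = 160000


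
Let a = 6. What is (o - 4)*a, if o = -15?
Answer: -114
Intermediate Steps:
(o - 4)*a = (-15 - 4)*6 = -19*6 = -114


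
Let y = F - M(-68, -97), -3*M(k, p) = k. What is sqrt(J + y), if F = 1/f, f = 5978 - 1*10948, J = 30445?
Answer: sqrt(6763131076170)/14910 ≈ 174.42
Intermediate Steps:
M(k, p) = -k/3
f = -4970 (f = 5978 - 10948 = -4970)
F = -1/4970 (F = 1/(-4970) = -1/4970 ≈ -0.00020121)
y = -337963/14910 (y = -1/4970 - (-1)*(-68)/3 = -1/4970 - 1*68/3 = -1/4970 - 68/3 = -337963/14910 ≈ -22.667)
sqrt(J + y) = sqrt(30445 - 337963/14910) = sqrt(453596987/14910) = sqrt(6763131076170)/14910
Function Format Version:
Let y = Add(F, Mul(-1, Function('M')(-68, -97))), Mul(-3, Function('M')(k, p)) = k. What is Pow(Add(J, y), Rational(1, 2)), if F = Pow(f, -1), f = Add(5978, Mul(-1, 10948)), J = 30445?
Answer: Mul(Rational(1, 14910), Pow(6763131076170, Rational(1, 2))) ≈ 174.42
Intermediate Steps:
Function('M')(k, p) = Mul(Rational(-1, 3), k)
f = -4970 (f = Add(5978, -10948) = -4970)
F = Rational(-1, 4970) (F = Pow(-4970, -1) = Rational(-1, 4970) ≈ -0.00020121)
y = Rational(-337963, 14910) (y = Add(Rational(-1, 4970), Mul(-1, Mul(Rational(-1, 3), -68))) = Add(Rational(-1, 4970), Mul(-1, Rational(68, 3))) = Add(Rational(-1, 4970), Rational(-68, 3)) = Rational(-337963, 14910) ≈ -22.667)
Pow(Add(J, y), Rational(1, 2)) = Pow(Add(30445, Rational(-337963, 14910)), Rational(1, 2)) = Pow(Rational(453596987, 14910), Rational(1, 2)) = Mul(Rational(1, 14910), Pow(6763131076170, Rational(1, 2)))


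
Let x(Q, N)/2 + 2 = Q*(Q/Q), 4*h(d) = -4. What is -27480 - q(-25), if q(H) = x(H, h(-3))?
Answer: -27426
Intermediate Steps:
h(d) = -1 (h(d) = (1/4)*(-4) = -1)
x(Q, N) = -4 + 2*Q (x(Q, N) = -4 + 2*(Q*(Q/Q)) = -4 + 2*(Q*1) = -4 + 2*Q)
q(H) = -4 + 2*H
-27480 - q(-25) = -27480 - (-4 + 2*(-25)) = -27480 - (-4 - 50) = -27480 - 1*(-54) = -27480 + 54 = -27426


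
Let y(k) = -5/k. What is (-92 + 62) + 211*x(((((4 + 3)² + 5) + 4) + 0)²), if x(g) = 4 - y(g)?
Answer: 2739351/3364 ≈ 814.31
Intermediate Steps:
x(g) = 4 + 5/g (x(g) = 4 - (-5)/g = 4 + 5/g)
(-92 + 62) + 211*x(((((4 + 3)² + 5) + 4) + 0)²) = (-92 + 62) + 211*(4 + 5/(((((4 + 3)² + 5) + 4) + 0)²)) = -30 + 211*(4 + 5/((((7² + 5) + 4) + 0)²)) = -30 + 211*(4 + 5/((((49 + 5) + 4) + 0)²)) = -30 + 211*(4 + 5/(((54 + 4) + 0)²)) = -30 + 211*(4 + 5/((58 + 0)²)) = -30 + 211*(4 + 5/(58²)) = -30 + 211*(4 + 5/3364) = -30 + 211*(13461/3364) = -30 + 2840271/3364 = 2739351/3364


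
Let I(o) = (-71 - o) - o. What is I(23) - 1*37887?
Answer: -38004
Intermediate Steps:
I(o) = -71 - 2*o
I(23) - 1*37887 = (-71 - 2*23) - 1*37887 = (-71 - 46) - 37887 = -117 - 37887 = -38004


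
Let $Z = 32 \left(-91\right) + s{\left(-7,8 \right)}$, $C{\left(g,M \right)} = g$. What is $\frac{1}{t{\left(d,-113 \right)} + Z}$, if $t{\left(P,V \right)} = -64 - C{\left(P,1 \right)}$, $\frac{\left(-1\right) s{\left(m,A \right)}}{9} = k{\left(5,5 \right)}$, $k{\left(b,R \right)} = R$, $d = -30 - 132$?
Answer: $- \frac{1}{2859} \approx -0.00034977$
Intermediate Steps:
$d = -162$ ($d = -30 - 132 = -162$)
$s{\left(m,A \right)} = -45$ ($s{\left(m,A \right)} = \left(-9\right) 5 = -45$)
$t{\left(P,V \right)} = -64 - P$
$Z = -2957$ ($Z = 32 \left(-91\right) - 45 = -2912 - 45 = -2957$)
$\frac{1}{t{\left(d,-113 \right)} + Z} = \frac{1}{\left(-64 - -162\right) - 2957} = \frac{1}{\left(-64 + 162\right) - 2957} = \frac{1}{98 - 2957} = \frac{1}{-2859} = - \frac{1}{2859}$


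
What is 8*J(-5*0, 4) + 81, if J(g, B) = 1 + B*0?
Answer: 89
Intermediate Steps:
J(g, B) = 1 (J(g, B) = 1 + 0 = 1)
8*J(-5*0, 4) + 81 = 8*1 + 81 = 8 + 81 = 89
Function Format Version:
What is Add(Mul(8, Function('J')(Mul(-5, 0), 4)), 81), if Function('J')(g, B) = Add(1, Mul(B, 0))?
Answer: 89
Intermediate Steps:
Function('J')(g, B) = 1 (Function('J')(g, B) = Add(1, 0) = 1)
Add(Mul(8, Function('J')(Mul(-5, 0), 4)), 81) = Add(Mul(8, 1), 81) = Add(8, 81) = 89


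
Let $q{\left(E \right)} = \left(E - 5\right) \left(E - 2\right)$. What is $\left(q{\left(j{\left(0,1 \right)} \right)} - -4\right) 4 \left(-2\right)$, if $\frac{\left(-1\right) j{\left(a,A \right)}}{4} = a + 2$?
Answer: $-1072$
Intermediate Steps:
$j{\left(a,A \right)} = -8 - 4 a$ ($j{\left(a,A \right)} = - 4 \left(a + 2\right) = - 4 \left(2 + a\right) = -8 - 4 a$)
$q{\left(E \right)} = \left(-5 + E\right) \left(-2 + E\right)$
$\left(q{\left(j{\left(0,1 \right)} \right)} - -4\right) 4 \left(-2\right) = \left(\left(10 + \left(-8 - 0\right)^{2} - 7 \left(-8 - 0\right)\right) - -4\right) 4 \left(-2\right) = \left(\left(10 + \left(-8 + 0\right)^{2} - 7 \left(-8 + 0\right)\right) + 4\right) 4 \left(-2\right) = \left(\left(10 + \left(-8\right)^{2} - -56\right) + 4\right) 4 \left(-2\right) = \left(\left(10 + 64 + 56\right) + 4\right) 4 \left(-2\right) = \left(130 + 4\right) 4 \left(-2\right) = 134 \cdot 4 \left(-2\right) = 536 \left(-2\right) = -1072$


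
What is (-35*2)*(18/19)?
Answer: -1260/19 ≈ -66.316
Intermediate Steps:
(-35*2)*(18/19) = -1260/19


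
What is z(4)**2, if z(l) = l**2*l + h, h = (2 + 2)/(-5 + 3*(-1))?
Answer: 16129/4 ≈ 4032.3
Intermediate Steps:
h = -1/2 (h = 4/(-5 - 3) = 4/(-8) = 4*(-1/8) = -1/2 ≈ -0.50000)
z(l) = -1/2 + l**3 (z(l) = l**2*l - 1/2 = l**3 - 1/2 = -1/2 + l**3)
z(4)**2 = (-1/2 + 4**3)**2 = (-1/2 + 64)**2 = (127/2)**2 = 16129/4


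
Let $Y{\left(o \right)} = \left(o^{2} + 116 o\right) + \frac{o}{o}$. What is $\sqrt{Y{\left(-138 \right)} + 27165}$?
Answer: $\sqrt{30202} \approx 173.79$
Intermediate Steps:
$Y{\left(o \right)} = 1 + o^{2} + 116 o$ ($Y{\left(o \right)} = \left(o^{2} + 116 o\right) + 1 = 1 + o^{2} + 116 o$)
$\sqrt{Y{\left(-138 \right)} + 27165} = \sqrt{\left(1 + \left(-138\right)^{2} + 116 \left(-138\right)\right) + 27165} = \sqrt{\left(1 + 19044 - 16008\right) + 27165} = \sqrt{3037 + 27165} = \sqrt{30202}$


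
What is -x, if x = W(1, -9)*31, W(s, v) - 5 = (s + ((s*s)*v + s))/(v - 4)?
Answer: -2232/13 ≈ -171.69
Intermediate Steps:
W(s, v) = 5 + (2*s + v*s²)/(-4 + v) (W(s, v) = 5 + (s + ((s*s)*v + s))/(v - 4) = 5 + (s + (s²*v + s))/(-4 + v) = 5 + (s + (v*s² + s))/(-4 + v) = 5 + (s + (s + v*s²))/(-4 + v) = 5 + (2*s + v*s²)/(-4 + v))
x = 2232/13 (x = ((-20 + 2*1 + 5*(-9) - 9*1²)/(-4 - 9))*31 = ((-20 + 2 - 45 - 9*1)/(-13))*31 = -(-20 + 2 - 45 - 9)/13*31 = -1/13*(-72)*31 = (72/13)*31 = 2232/13 ≈ 171.69)
-x = -1*2232/13 = -2232/13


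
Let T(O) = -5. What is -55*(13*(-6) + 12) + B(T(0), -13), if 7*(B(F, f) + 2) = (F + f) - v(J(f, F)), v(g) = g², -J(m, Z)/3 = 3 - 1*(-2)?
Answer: 25153/7 ≈ 3593.3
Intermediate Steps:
J(m, Z) = -15 (J(m, Z) = -3*(3 - 1*(-2)) = -3*(3 + 2) = -3*5 = -15)
B(F, f) = -239/7 + F/7 + f/7 (B(F, f) = -2 + ((F + f) - 1*(-15)²)/7 = -2 + ((F + f) - 1*225)/7 = -2 + ((F + f) - 225)/7 = -2 + (-225 + F + f)/7 = -2 + (-225/7 + F/7 + f/7) = -239/7 + F/7 + f/7)
-55*(13*(-6) + 12) + B(T(0), -13) = -55*(13*(-6) + 12) + (-239/7 + (⅐)*(-5) + (⅐)*(-13)) = -55*(-78 + 12) + (-239/7 - 5/7 - 13/7) = -55*(-66) - 257/7 = 3630 - 257/7 = 25153/7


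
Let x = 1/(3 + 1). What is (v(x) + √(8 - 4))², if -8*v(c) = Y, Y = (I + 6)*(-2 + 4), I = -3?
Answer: 25/16 ≈ 1.5625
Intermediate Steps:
x = ¼ (x = 1/4 = ¼ ≈ 0.25000)
Y = 6 (Y = (-3 + 6)*(-2 + 4) = 3*2 = 6)
v(c) = -¾ (v(c) = -⅛*6 = -¾)
(v(x) + √(8 - 4))² = (-¾ + √(8 - 4))² = (-¾ + √4)² = (-¾ + 2)² = (5/4)² = 25/16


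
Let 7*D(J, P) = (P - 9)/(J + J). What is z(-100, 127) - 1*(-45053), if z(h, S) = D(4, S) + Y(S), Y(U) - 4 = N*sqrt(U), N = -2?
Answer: 1261655/28 - 2*sqrt(127) ≈ 45037.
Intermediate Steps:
D(J, P) = (-9 + P)/(14*J) (D(J, P) = ((P - 9)/(J + J))/7 = ((-9 + P)/((2*J)))/7 = ((-9 + P)*(1/(2*J)))/7 = ((-9 + P)/(2*J))/7 = (-9 + P)/(14*J))
Y(U) = 4 - 2*sqrt(U)
z(h, S) = 215/56 - 2*sqrt(S) + S/56 (z(h, S) = (1/14)*(-9 + S)/4 + (4 - 2*sqrt(S)) = (1/14)*(1/4)*(-9 + S) + (4 - 2*sqrt(S)) = (-9/56 + S/56) + (4 - 2*sqrt(S)) = 215/56 - 2*sqrt(S) + S/56)
z(-100, 127) - 1*(-45053) = (215/56 - 2*sqrt(127) + (1/56)*127) - 1*(-45053) = (215/56 - 2*sqrt(127) + 127/56) + 45053 = (171/28 - 2*sqrt(127)) + 45053 = 1261655/28 - 2*sqrt(127)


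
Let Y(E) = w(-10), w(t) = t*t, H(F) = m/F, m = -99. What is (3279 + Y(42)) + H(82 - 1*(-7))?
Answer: 300632/89 ≈ 3377.9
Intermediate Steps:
H(F) = -99/F
w(t) = t²
Y(E) = 100 (Y(E) = (-10)² = 100)
(3279 + Y(42)) + H(82 - 1*(-7)) = (3279 + 100) - 99/(82 - 1*(-7)) = 3379 - 99/(82 + 7) = 3379 - 99/89 = 300632/89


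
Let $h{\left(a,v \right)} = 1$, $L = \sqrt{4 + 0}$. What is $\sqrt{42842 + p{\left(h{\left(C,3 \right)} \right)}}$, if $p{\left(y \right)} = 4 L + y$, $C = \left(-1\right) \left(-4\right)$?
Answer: $\sqrt{42851} \approx 207.0$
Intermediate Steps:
$C = 4$
$L = 2$ ($L = \sqrt{4} = 2$)
$p{\left(y \right)} = 8 + y$ ($p{\left(y \right)} = 4 \cdot 2 + y = 8 + y$)
$\sqrt{42842 + p{\left(h{\left(C,3 \right)} \right)}} = \sqrt{42842 + \left(8 + 1\right)} = \sqrt{42842 + 9} = \sqrt{42851}$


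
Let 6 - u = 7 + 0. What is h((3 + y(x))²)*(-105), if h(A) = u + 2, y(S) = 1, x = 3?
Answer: -105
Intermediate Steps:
u = -1 (u = 6 - (7 + 0) = 6 - 1*7 = 6 - 7 = -1)
h(A) = 1 (h(A) = -1 + 2 = 1)
h((3 + y(x))²)*(-105) = 1*(-105) = -105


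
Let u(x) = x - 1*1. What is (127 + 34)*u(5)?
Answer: 644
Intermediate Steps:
u(x) = -1 + x (u(x) = x - 1 = -1 + x)
(127 + 34)*u(5) = (127 + 34)*(-1 + 5) = 161*4 = 644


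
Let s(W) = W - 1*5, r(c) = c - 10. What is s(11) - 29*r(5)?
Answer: 151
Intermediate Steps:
r(c) = -10 + c
s(W) = -5 + W (s(W) = W - 5 = -5 + W)
s(11) - 29*r(5) = (-5 + 11) - 29*(-10 + 5) = 6 - 29*(-5) = 6 + 145 = 151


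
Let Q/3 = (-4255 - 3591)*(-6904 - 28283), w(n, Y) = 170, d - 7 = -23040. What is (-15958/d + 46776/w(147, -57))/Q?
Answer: 270026117/810757989692415 ≈ 3.3305e-7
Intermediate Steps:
d = -23033 (d = 7 - 23040 = -23033)
Q = 828231606 (Q = 3*((-4255 - 3591)*(-6904 - 28283)) = 3*(-7846*(-35187)) = 3*276077202 = 828231606)
(-15958/d + 46776/w(147, -57))/Q = (-15958/(-23033) + 46776/170)/828231606 = (-15958*(-1/23033) + 46776*(1/170))*(1/828231606) = (15958/23033 + 23388/85)*(1/828231606) = (540052234/1957805)*(1/828231606) = 270026117/810757989692415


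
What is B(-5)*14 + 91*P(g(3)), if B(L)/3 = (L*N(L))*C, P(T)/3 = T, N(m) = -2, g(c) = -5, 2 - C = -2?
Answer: 315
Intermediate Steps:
C = 4 (C = 2 - 1*(-2) = 2 + 2 = 4)
P(T) = 3*T
B(L) = -24*L (B(L) = 3*((L*(-2))*4) = 3*(-2*L*4) = 3*(-8*L) = -24*L)
B(-5)*14 + 91*P(g(3)) = -24*(-5)*14 + 91*(3*(-5)) = 120*14 + 91*(-15) = 1680 - 1365 = 315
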